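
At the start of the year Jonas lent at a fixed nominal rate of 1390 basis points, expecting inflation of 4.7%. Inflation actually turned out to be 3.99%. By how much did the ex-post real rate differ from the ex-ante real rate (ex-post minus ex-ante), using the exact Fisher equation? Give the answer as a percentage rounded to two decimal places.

0.74%

Ex-ante: (1 + 0.1390)/(1 + 0.0470) − 1 = 8.7870%
Ex-post: (1 + 0.1390)/(1 + 0.0399) − 1 = 9.5298%
Difference (ex-post − ex-ante) = 0.7428% → 0.74%.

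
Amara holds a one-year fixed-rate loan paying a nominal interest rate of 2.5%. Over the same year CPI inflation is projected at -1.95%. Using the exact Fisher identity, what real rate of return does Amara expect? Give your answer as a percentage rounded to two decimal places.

By the Fisher identity, 1 + r = (1 + i)/(1 + π).
1 + r = 1.02500 / 0.98050 = 1.045385
r = 1.045385 − 1 = 4.5385%, i.e. 4.54%.

4.54%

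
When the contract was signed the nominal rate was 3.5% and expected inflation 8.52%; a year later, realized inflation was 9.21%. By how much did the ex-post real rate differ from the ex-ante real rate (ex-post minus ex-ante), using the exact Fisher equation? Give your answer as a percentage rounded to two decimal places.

Ex-ante: (1 + 0.0350)/(1 + 0.0852) − 1 = -4.6259%
Ex-post: (1 + 0.0350)/(1 + 0.0921) − 1 = -5.2285%
Difference (ex-post − ex-ante) = -0.6026% → -0.60%.

-0.60%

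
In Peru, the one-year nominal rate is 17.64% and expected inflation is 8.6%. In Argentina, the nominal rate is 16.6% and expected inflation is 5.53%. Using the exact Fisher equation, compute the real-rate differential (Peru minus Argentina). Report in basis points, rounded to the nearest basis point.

Peru: (1 + 0.1764)/(1 + 0.0860) − 1 = 8.3241%
Argentina: (1 + 0.1660)/(1 + 0.0553) − 1 = 10.4899%
Differential = 8.3241% − 10.4899% = -2.1658% → -217 basis points.

-217 basis points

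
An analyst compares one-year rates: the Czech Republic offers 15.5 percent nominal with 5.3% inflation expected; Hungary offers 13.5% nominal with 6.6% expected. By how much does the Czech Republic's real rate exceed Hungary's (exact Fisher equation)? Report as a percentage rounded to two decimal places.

3.21%

The Czech Republic: (1 + 0.1550)/(1 + 0.0530) − 1 = 9.6866%
Hungary: (1 + 0.1350)/(1 + 0.0660) − 1 = 6.4728%
Differential = 9.6866% − 6.4728% = 3.2138% → 3.21%.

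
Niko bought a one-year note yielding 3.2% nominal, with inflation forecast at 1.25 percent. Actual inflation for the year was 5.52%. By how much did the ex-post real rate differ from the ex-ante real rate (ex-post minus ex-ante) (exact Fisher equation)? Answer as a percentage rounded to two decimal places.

Ex-ante: (1 + 0.0320)/(1 + 0.0125) − 1 = 1.9259%
Ex-post: (1 + 0.0320)/(1 + 0.0552) − 1 = -2.1986%
Difference (ex-post − ex-ante) = -4.1246% → -4.12%.

-4.12%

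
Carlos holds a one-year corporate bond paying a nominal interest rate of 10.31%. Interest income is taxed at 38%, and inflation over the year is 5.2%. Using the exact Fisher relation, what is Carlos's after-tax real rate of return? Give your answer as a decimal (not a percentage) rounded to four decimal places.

After-tax nominal return = 10.31% × (1 − 0.38) = 6.3922%.
1 + r = 1.063922 / 1.05200 = 1.011333
After-tax real rate = 1.011333 − 1 → 0.0113.

0.0113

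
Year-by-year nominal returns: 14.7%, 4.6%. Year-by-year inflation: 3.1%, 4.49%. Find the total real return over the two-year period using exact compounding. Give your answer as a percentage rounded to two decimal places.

Compound the nominal returns: 1.1470 × 1.0460 = 1.199762.
Compound inflation: 1.0310 × 1.0449 = 1.077292.
Deflate: 1.199762 / 1.077292 = 1.113683.
Total real return = 1.113683 − 1 → 11.37%.

11.37%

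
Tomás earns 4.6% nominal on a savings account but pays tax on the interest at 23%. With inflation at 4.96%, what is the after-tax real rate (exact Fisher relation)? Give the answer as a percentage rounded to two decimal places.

-1.35%

After-tax nominal return = 4.6% × (1 − 0.23) = 3.5420%.
1 + r = 1.03542 / 1.04960 = 0.986490
After-tax real rate = 0.986490 − 1 → -1.35%.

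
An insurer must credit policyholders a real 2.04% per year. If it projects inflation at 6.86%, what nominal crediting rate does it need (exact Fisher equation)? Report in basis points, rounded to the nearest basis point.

(1 + i) = (1 + r)(1 + π) = 1.02040 × 1.06860 = 1.09039944
i = 1.09039944 − 1, so the required nominal rate is 904 basis points.

904 basis points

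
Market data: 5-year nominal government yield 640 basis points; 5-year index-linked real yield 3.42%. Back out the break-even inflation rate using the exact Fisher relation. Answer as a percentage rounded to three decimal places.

2.881%

(1 + π) = (1 + i)/(1 + r) = 1.06400 / 1.03420 = 1.0288145
Break-even inflation = 1.0288145 − 1 → 2.881%.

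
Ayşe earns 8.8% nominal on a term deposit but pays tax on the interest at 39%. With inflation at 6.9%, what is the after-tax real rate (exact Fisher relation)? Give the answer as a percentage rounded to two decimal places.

-1.43%

After-tax nominal return = 8.8% × (1 − 0.39) = 5.3680%.
1 + r = 1.05368 / 1.06900 = 0.985669
After-tax real rate = 0.985669 − 1 → -1.43%.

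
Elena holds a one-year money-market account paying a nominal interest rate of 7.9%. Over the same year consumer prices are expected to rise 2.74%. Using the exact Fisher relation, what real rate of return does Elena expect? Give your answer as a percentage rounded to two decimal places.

5.02%

By the Fisher relation, 1 + r = (1 + i)/(1 + π).
1 + r = 1.07900 / 1.02740 = 1.050224
r = 1.050224 − 1 = 5.0224%, i.e. 5.02%.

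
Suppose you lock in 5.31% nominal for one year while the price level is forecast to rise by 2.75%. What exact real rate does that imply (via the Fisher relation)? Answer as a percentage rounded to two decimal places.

2.49%

By the Fisher relation, 1 + r = (1 + i)/(1 + π).
1 + r = 1.05310 / 1.02750 = 1.024915
r = 1.024915 − 1 = 2.4915%, i.e. 2.49%.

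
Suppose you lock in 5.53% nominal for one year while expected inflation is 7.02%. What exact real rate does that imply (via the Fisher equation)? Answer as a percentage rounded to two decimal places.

By the Fisher equation, 1 + r = (1 + i)/(1 + π).
1 + r = 1.05530 / 1.07020 = 0.986077
r = 0.986077 − 1 = -1.3923%, i.e. -1.39%.

-1.39%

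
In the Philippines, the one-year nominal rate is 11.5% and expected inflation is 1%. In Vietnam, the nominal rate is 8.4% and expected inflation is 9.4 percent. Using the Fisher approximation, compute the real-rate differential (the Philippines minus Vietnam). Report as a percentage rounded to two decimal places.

11.50%

The Philippines: 11.5% − 1% = 10.500%
Vietnam: 8.4% − 9.4% = -1.000%
Differential = 11.500% → 11.50%.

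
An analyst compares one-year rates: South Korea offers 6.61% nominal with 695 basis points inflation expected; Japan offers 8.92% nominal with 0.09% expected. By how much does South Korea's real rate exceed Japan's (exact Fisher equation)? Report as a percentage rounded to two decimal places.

South Korea: (1 + 0.0661)/(1 + 0.0695) − 1 = -0.3179%
Japan: (1 + 0.0892)/(1 + 0.0009) − 1 = 8.8221%
Differential = -0.3179% − 8.8221% = -9.1400% → -9.14%.

-9.14%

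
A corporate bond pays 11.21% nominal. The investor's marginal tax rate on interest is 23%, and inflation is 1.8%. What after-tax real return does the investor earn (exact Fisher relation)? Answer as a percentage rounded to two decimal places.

6.71%

After-tax nominal return = 11.21% × (1 − 0.23) = 8.6317%.
1 + r = 1.086317 / 1.01800 = 1.067109
After-tax real rate = 1.067109 − 1 → 6.71%.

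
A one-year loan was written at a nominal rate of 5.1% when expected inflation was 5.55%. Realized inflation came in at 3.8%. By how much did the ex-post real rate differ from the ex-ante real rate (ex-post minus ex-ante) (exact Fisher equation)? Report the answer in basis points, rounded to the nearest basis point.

Ex-ante: (1 + 0.0510)/(1 + 0.0555) − 1 = -0.4263%
Ex-post: (1 + 0.0510)/(1 + 0.0380) − 1 = 1.2524%
Difference (ex-post − ex-ante) = 1.6787% → 168 basis points.

168 basis points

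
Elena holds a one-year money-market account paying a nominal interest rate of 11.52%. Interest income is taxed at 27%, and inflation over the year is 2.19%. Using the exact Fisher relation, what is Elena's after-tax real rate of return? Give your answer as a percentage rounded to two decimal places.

6.09%

After-tax nominal return = 11.52% × (1 − 0.27) = 8.4096%.
1 + r = 1.084096 / 1.02190 = 1.060863
After-tax real rate = 1.060863 − 1 → 6.09%.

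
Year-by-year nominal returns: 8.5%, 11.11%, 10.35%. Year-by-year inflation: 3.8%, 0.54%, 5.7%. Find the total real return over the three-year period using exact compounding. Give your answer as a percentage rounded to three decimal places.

20.599%

Compound the nominal returns: 1.0850 × 1.1111 × 1.1035 = 1.330317.
Compound inflation: 1.0380 × 1.0054 × 1.0570 = 1.103091.
Deflate: 1.330317 / 1.103091 = 1.205991.
Total real return = 1.205991 − 1 → 20.599%.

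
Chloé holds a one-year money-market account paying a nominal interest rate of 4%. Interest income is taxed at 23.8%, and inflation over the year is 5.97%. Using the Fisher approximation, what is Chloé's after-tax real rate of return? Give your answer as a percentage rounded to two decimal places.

-2.92%

After-tax nominal return = 4% × (1 − 0.238) = 3.0480%.
r ≈ 3.0480% − 5.97% → -2.92%.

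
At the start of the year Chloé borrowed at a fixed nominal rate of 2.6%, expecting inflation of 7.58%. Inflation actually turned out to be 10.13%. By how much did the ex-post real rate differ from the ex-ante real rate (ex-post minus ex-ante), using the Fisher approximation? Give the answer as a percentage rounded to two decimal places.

-2.55%

Ex-ante: 2.6% − 7.58% = -4.980%
Ex-post: 2.6% − 10.13% = -7.530%
Difference (ex-post − ex-ante) = -2.5500% → -2.55%.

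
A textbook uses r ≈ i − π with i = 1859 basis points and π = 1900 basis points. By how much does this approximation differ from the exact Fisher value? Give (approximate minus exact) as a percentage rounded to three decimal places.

-0.065%

Approximate: r ≈ 18.590% − 19.000% = -0.4100%
Exact: (1 + 0.1859)/(1 + 0.1900) − 1 = -0.34454%
Error = -0.4100% − (-0.34454%) = -0.06546% → -0.065%.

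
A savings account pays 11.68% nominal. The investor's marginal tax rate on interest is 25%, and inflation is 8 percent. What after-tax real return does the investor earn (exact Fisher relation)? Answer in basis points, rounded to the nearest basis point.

70 basis points

After-tax nominal return = 11.68% × (1 − 0.25) = 8.7600%.
1 + r = 1.08760 / 1.08000 = 1.007037
After-tax real rate = 1.007037 − 1 → 70 basis points.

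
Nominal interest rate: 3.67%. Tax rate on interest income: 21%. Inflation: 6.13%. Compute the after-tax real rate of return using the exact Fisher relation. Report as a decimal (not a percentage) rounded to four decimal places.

After-tax nominal return = 3.67% × (1 − 0.21) = 2.8993%.
1 + r = 1.028993 / 1.06130 = 0.969559
After-tax real rate = 0.969559 − 1 → -0.0304.

-0.0304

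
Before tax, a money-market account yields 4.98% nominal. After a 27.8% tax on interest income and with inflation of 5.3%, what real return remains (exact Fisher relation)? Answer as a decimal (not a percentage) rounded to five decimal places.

After-tax nominal return = 4.98% × (1 − 0.278) = 3.59556%.
1 + r = 1.0359556 / 1.05300 = 0.983813
After-tax real rate = 0.983813 − 1 → -0.01619.

-0.01619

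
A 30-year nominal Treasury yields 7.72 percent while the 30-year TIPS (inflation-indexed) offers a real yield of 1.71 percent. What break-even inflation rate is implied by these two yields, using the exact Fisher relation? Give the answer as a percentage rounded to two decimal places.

5.91%

(1 + π) = (1 + i)/(1 + r) = 1.07720 / 1.01710 = 1.059090
Break-even inflation = 1.059090 − 1 → 5.91%.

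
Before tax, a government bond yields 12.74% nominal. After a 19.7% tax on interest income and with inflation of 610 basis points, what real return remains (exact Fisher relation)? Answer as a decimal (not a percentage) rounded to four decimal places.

After-tax nominal return = 12.74% × (1 − 0.197) = 10.23022%.
1 + r = 1.1023022 / 1.06100 = 1.038928
After-tax real rate = 1.038928 − 1 → 0.0389.

0.0389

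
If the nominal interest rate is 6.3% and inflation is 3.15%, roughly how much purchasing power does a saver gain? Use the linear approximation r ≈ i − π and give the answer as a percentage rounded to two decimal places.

3.15%

r ≈ i − π = 6.3% − 3.15% = 3.15%.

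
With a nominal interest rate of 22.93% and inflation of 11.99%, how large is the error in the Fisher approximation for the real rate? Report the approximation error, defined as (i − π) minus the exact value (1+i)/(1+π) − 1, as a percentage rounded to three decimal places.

1.171%

Approximate: r ≈ 22.930% − 11.990% = 10.9400%
Exact: (1 + 0.2293)/(1 + 0.1199) − 1 = 9.7687%
Error = 10.9400% − 9.7687% = 1.1713% → 1.171%.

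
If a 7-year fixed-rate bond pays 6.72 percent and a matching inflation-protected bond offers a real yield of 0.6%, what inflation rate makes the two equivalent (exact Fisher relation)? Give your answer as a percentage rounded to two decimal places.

(1 + π) = (1 + i)/(1 + r) = 1.06720 / 1.00600 = 1.060835
Break-even inflation = 1.060835 − 1 → 6.08%.

6.08%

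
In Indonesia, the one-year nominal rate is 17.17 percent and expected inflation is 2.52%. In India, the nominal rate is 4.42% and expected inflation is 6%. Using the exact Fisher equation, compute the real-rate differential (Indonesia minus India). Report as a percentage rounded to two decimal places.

15.78%

Indonesia: (1 + 0.1717)/(1 + 0.0252) − 1 = 14.2899%
India: (1 + 0.0442)/(1 + 0.0600) − 1 = -1.4906%
Differential = 14.2899% − (-1.4906%) = 15.7805% → 15.78%.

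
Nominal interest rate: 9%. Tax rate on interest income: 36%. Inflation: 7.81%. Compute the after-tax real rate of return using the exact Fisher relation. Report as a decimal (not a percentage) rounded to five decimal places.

After-tax nominal return = 9% × (1 − 0.36) = 5.7600%.
1 + r = 1.05760 / 1.07810 = 0.9809851
After-tax real rate = 0.9809851 − 1 → -0.01901.

-0.01901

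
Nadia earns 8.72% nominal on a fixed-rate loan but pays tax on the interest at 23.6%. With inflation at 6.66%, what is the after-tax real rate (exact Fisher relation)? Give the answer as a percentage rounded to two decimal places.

0.00%

After-tax nominal return = 8.72% × (1 − 0.236) = 6.66208%.
1 + r = 1.0666208 / 1.06660 = 1.000020
After-tax real rate = 1.000020 − 1 → 0.00%.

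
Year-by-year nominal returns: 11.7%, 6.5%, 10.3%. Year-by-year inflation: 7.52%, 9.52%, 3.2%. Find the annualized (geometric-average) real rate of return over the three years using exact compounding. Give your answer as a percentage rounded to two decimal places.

2.59%

Compound the nominal returns: 1.1170 × 1.0650 × 1.1030 = 1.31213432.
Compound inflation: 1.0752 × 1.0952 × 1.0320 = 1.21524093.
Deflate: 1.31213432 / 1.21524093 = 1.07973183.
Annualized real rate = 1.07973183^(1/3) − 1 = 2.5901% → 2.59%.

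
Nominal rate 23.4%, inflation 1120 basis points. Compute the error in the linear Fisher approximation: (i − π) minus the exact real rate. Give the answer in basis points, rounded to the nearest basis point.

123 basis points

Approximate: r ≈ 23.400% − 11.200% = 12.2000%
Exact: (1 + 0.2340)/(1 + 0.1120) − 1 = 10.9712%
Error = 12.2000% − 10.9712% = 1.2288% → 123 basis points.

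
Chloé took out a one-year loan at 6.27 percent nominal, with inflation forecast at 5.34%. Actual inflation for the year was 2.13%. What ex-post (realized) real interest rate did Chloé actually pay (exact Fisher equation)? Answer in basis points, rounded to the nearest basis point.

Ex-post: (1 + 0.0627)/(1 + 0.0213) − 1 = 4.0537%
So the realized real rate is 405 basis points.

405 basis points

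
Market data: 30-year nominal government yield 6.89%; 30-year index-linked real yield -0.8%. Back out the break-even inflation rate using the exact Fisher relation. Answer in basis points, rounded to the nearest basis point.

775 basis points

(1 + π) = (1 + i)/(1 + r) = 1.06890 / 0.99200 = 1.077520
Break-even inflation = 1.077520 − 1 → 775 basis points.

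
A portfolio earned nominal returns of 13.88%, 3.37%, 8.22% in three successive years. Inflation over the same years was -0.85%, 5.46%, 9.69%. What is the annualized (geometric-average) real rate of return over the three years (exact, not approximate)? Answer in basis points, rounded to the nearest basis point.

Compound the nominal returns: 1.1388 × 1.0337 × 1.0822 = 1.27394156.
Compound inflation: 0.9915 × 1.0546 × 1.0969 = 1.14695802.
Deflate: 1.27394156 / 1.14695802 = 1.11071333.
Annualized real rate = 1.11071333^(1/3) − 1 = 3.5621% → 356 basis points.

356 basis points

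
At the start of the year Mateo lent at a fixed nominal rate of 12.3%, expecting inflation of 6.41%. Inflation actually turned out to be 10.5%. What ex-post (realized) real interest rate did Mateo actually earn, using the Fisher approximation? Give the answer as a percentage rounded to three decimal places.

1.800%

Ex-post: 12.3% − 10.5% = 1.800%
So the realized real rate is 1.800%.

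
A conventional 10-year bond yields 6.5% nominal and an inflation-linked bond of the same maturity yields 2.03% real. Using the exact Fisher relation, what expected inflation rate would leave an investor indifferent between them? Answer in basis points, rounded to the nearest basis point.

438 basis points

(1 + π) = (1 + i)/(1 + r) = 1.06500 / 1.02030 = 1.043811
Break-even inflation = 1.043811 − 1 → 438 basis points.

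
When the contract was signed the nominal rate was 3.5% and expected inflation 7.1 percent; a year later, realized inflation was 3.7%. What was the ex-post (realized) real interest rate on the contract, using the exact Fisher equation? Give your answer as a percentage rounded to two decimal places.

Ex-post: (1 + 0.0350)/(1 + 0.0370) − 1 = -0.1929%
So the realized real rate is -0.19%.

-0.19%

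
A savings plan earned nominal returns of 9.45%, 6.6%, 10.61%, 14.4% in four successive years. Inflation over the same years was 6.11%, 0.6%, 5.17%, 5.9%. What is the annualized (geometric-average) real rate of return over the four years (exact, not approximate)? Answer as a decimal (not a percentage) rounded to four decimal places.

0.0556

Compound the nominal returns: 1.0945 × 1.0660 × 1.1061 × 1.1440 = 1.47636380.
Compound inflation: 1.0611 × 1.0060 × 1.0517 × 1.0590 = 1.18889125.
Deflate: 1.47636380 / 1.18889125 = 1.24179886.
Annualized real rate = 1.24179886^(1/4) − 1 = 5.5633% → 0.0556.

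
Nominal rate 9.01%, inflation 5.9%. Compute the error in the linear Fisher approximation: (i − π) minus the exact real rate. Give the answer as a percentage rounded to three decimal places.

Approximate: r ≈ 9.010% − 5.900% = 3.1100%
Exact: (1 + 0.0901)/(1 + 0.0590) − 1 = 2.9367%
Error = 3.1100% − 2.9367% = 0.1733% → 0.173%.

0.173%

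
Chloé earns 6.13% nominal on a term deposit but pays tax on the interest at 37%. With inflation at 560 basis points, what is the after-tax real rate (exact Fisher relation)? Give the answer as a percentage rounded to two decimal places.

After-tax nominal return = 6.13% × (1 − 0.37) = 3.8619%.
1 + r = 1.038619 / 1.05600 = 0.983541
After-tax real rate = 0.983541 − 1 → -1.65%.

-1.65%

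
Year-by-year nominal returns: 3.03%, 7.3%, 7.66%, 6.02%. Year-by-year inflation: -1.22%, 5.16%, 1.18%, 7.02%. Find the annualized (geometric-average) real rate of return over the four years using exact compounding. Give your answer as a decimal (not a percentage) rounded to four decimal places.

Nominal growth factor = 1.0303 × 1.0730 × 1.0766 × 1.0602 = 1.26184380
Price-level growth factor = 0.9878 × 1.0516 × 1.0118 × 1.0702 = 1.12481014
Real growth factor = 1.26184380 / 1.12481014 = 1.12182826
Annualized real rate = 1.12182826^(1/4) − 1 = 2.9157% → 0.0292.

0.0292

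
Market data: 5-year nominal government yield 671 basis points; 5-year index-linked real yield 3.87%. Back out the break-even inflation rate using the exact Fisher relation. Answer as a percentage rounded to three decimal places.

(1 + π) = (1 + i)/(1 + r) = 1.06710 / 1.03870 = 1.027342
Break-even inflation = 1.027342 − 1 → 2.734%.

2.734%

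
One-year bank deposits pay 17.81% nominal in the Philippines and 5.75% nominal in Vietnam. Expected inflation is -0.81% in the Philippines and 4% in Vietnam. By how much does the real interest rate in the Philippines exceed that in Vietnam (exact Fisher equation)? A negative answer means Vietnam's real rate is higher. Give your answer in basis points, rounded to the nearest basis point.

1709 basis points

The Philippines: (1 + 0.1781)/(1 − 0.0081) − 1 = 18.7721%
Vietnam: (1 + 0.0575)/(1 + 0.0400) − 1 = 1.6827%
Differential = 18.7721% − 1.6827% = 17.0894% → 1709 basis points.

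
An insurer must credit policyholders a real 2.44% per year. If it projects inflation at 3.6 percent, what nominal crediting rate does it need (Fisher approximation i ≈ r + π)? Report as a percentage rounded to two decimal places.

i ≈ r + π = 2.44% + 3.6% = 6.04%.

6.04%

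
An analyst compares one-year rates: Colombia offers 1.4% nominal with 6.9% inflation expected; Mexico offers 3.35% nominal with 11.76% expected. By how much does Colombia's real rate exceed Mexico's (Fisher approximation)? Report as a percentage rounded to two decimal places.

Colombia: 1.4% − 6.9% = -5.500%
Mexico: 3.35% − 11.76% = -8.410%
Differential = 2.910% → 2.91%.

2.91%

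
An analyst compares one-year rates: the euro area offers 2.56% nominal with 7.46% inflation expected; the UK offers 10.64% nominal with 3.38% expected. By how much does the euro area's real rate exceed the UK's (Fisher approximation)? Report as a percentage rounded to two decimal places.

The euro area: 2.56% − 7.46% = -4.900%
The UK: 10.64% − 3.38% = 7.260%
Differential = -12.160% → -12.16%.

-12.16%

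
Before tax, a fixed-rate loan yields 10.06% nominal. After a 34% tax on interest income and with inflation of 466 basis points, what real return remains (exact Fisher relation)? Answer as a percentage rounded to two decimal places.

1.89%

After-tax nominal return = 10.06% × (1 − 0.34) = 6.6396%.
1 + r = 1.066396 / 1.04660 = 1.018915
After-tax real rate = 1.018915 − 1 → 1.89%.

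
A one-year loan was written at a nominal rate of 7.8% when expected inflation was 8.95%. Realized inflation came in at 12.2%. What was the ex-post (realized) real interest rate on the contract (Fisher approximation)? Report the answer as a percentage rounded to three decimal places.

Ex-post: 7.8% − 12.2% = -4.400%
So the realized real rate is -4.400%.

-4.400%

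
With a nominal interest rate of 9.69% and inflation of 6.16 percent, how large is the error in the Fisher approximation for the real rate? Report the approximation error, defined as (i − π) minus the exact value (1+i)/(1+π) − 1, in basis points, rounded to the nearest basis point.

20 basis points

Approximate: r ≈ 9.690% − 6.160% = 3.5300%
Exact: (1 + 0.0969)/(1 + 0.0616) − 1 = 3.3252%
Error = 3.5300% − 3.3252% = 0.2048% → 20 basis points.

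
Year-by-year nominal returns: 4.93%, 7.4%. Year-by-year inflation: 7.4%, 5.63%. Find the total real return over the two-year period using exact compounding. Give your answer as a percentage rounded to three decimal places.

Nominal growth factor = 1.0493 × 1.0740 = 1.126948
Price-level growth factor = 1.0740 × 1.0563 = 1.134466
Real growth factor = 1.126948 / 1.134466 = 0.993373
Total real return = 0.993373 − 1 → -0.663%.

-0.663%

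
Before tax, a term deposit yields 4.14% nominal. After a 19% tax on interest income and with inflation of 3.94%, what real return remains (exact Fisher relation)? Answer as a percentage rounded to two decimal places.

After-tax nominal return = 4.14% × (1 − 0.19) = 3.3534%.
1 + r = 1.033534 / 1.03940 = 0.994356
After-tax real rate = 0.994356 − 1 → -0.56%.

-0.56%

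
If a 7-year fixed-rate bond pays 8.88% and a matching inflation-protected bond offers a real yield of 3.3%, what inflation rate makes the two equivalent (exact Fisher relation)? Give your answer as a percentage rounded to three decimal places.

5.402%

(1 + π) = (1 + i)/(1 + r) = 1.08880 / 1.03300 = 1.054017
Break-even inflation = 1.054017 − 1 → 5.402%.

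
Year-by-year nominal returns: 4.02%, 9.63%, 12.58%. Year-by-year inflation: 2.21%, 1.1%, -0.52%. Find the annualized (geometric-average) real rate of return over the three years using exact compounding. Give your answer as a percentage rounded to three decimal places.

Compound the nominal returns: 1.0402 × 1.0963 × 1.1258 = 1.28382996.
Compound inflation: 1.0221 × 1.0110 × 0.9948 = 1.02796972.
Deflate: 1.28382996 / 1.02796972 = 1.24889862.
Annualized real rate = 1.24889862^(1/3) − 1 = 7.6901% → 7.690%.

7.690%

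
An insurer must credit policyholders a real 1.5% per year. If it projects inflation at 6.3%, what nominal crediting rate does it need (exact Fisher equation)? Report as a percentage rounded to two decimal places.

7.89%

(1 + i) = (1 + r)(1 + π) = 1.01500 × 1.06300 = 1.078945
i = 1.078945 − 1, so the required nominal rate is 7.89%.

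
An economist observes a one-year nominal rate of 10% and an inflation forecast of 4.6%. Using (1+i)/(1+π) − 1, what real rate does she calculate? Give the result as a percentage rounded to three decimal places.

5.163%

1 + r = 1.10000 / 1.04600 = 1.0516252
r = 1.0516252 − 1 = 5.16252%, i.e. 5.163%.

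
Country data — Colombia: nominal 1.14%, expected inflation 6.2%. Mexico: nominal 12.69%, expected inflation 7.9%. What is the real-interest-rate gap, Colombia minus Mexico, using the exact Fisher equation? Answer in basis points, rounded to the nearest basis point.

Colombia: (1 + 0.0114)/(1 + 0.0620) − 1 = -4.7646%
Mexico: (1 + 0.1269)/(1 + 0.0790) − 1 = 4.4393%
Differential = -4.7646% − 4.4393% = -9.2039% → -920 basis points.

-920 basis points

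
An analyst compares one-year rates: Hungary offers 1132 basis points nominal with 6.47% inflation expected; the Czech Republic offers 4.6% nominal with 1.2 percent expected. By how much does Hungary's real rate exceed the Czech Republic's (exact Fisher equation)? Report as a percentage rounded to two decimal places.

1.20%

Hungary: (1 + 0.1132)/(1 + 0.0647) − 1 = 4.5553%
The Czech Republic: (1 + 0.0460)/(1 + 0.0120) − 1 = 3.3597%
Differential = 4.5553% − 3.3597% = 1.1956% → 1.20%.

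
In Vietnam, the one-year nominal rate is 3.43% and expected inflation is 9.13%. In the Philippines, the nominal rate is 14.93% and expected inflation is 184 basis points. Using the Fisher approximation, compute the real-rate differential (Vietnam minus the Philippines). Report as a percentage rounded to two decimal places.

-18.79%

Vietnam: 3.43% − 9.13% = -5.700%
The Philippines: 14.93% − 1.84% = 13.090%
Differential = -18.790% → -18.79%.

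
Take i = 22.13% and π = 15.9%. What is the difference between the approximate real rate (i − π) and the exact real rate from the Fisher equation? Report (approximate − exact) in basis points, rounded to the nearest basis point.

Approximate: r ≈ 22.130% − 15.900% = 6.2300%
Exact: (1 + 0.2213)/(1 + 0.1590) − 1 = 5.3753%
Error = 6.2300% − 5.3753% = 0.8547% → 85 basis points.

85 basis points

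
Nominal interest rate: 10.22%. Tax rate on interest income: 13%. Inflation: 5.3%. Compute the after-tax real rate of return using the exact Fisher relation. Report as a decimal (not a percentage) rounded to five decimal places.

After-tax nominal return = 10.22% × (1 − 0.13) = 8.8914%.
1 + r = 1.088914 / 1.05300 = 1.034106
After-tax real rate = 1.034106 − 1 → 0.03411.

0.03411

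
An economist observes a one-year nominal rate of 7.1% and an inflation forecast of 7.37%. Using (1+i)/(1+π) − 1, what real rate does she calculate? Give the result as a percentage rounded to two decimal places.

-0.25%

By the Fisher equation, 1 + r = (1 + i)/(1 + π).
1 + r = 1.07100 / 1.07370 = 0.997485
r = 0.997485 − 1 = -0.2515%, i.e. -0.25%.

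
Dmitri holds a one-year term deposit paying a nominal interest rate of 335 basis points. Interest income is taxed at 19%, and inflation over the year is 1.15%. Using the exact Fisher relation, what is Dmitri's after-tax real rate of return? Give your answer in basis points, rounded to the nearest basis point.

155 basis points

After-tax nominal return = 3.35% × (1 − 0.19) = 2.7135%.
1 + r = 1.027135 / 1.01150 = 1.015457
After-tax real rate = 1.015457 − 1 → 155 basis points.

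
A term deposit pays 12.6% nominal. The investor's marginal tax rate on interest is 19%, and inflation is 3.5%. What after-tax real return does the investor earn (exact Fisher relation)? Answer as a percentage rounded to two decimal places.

6.48%

After-tax nominal return = 12.6% × (1 − 0.19) = 10.2060%.
1 + r = 1.10206 / 1.03500 = 1.064792
After-tax real rate = 1.064792 − 1 → 6.48%.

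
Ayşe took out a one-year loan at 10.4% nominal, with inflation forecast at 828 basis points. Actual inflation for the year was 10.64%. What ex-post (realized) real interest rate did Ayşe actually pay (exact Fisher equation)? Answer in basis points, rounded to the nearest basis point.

-22 basis points

Ex-post: (1 + 0.1040)/(1 + 0.1064) − 1 = -0.2169%
So the realized real rate is -22 basis points.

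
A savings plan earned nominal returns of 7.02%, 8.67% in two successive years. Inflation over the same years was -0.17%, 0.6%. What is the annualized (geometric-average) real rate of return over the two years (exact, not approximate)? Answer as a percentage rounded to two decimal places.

Compound the nominal returns: 1.0702 × 1.0867 = 1.16298634.
Compound inflation: 0.9983 × 1.0060 = 1.00428980.
Deflate: 1.16298634 / 1.00428980 = 1.15801867.
Annualized real rate = 1.15801867^(1/2) − 1 = 7.6113% → 7.61%.

7.61%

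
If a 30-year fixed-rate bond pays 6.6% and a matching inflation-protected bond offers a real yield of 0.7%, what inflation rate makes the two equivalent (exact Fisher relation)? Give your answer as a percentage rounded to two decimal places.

5.86%

(1 + π) = (1 + i)/(1 + r) = 1.06600 / 1.00700 = 1.058590
Break-even inflation = 1.058590 − 1 → 5.86%.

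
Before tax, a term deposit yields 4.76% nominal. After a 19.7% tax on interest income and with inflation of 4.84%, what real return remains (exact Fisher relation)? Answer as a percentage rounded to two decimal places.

-0.97%

After-tax nominal return = 4.76% × (1 − 0.197) = 3.82228%.
1 + r = 1.0382228 / 1.04840 = 0.990293
After-tax real rate = 0.990293 − 1 → -0.97%.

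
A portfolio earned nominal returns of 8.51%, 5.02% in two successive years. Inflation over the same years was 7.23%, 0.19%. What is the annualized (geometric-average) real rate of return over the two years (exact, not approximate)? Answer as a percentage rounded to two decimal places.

2.99%

Nominal growth factor = 1.0851 × 1.0502 = 1.13957202
Price-level growth factor = 1.0723 × 1.0019 = 1.07433737
Real growth factor = 1.13957202 / 1.07433737 = 1.06072082
Annualized real rate = 1.06072082^(1/2) − 1 = 2.9913% → 2.99%.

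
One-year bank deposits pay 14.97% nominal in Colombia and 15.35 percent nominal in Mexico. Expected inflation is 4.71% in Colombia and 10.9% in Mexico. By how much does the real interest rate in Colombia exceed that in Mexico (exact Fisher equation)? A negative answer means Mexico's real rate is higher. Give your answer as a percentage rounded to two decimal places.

5.79%

Colombia: (1 + 0.1497)/(1 + 0.0471) − 1 = 9.7985%
Mexico: (1 + 0.1535)/(1 + 0.1090) − 1 = 4.0126%
Differential = 9.7985% − 4.0126% = 5.7859% → 5.79%.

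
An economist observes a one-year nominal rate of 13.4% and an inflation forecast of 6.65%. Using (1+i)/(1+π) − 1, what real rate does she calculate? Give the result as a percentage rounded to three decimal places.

By the Fisher relation, 1 + r = (1 + i)/(1 + π).
1 + r = 1.13400 / 1.06650 = 1.063291
r = 1.063291 − 1 = 6.3291%, i.e. 6.329%.

6.329%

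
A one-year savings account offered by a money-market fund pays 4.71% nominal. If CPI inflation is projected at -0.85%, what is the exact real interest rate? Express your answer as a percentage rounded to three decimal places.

By the Fisher equation, 1 + r = (1 + i)/(1 + π).
1 + r = 1.04710 / 0.99150 = 1.056077
r = 1.056077 − 1 = 5.6077%, i.e. 5.608%.

5.608%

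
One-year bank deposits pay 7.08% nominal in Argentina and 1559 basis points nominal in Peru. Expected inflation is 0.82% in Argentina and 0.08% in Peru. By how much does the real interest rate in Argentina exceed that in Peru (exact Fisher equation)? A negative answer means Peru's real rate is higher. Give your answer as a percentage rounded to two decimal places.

-9.29%

Argentina: (1 + 0.0708)/(1 + 0.0082) − 1 = 6.2091%
Peru: (1 + 0.1559)/(1 + 0.0008) − 1 = 15.4976%
Differential = 6.2091% − 15.4976% = -9.2885% → -9.29%.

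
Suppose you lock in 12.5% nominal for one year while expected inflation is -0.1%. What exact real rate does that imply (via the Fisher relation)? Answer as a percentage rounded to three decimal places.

12.613%

1 + r = 1.12500 / 0.99900 = 1.126126
r = 1.126126 − 1 = 12.6126%, i.e. 12.613%.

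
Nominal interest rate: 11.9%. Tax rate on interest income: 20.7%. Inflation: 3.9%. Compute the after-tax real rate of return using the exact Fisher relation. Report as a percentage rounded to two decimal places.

After-tax nominal return = 11.9% × (1 − 0.207) = 9.4367%.
1 + r = 1.094367 / 1.03900 = 1.053289
After-tax real rate = 1.053289 − 1 → 5.33%.

5.33%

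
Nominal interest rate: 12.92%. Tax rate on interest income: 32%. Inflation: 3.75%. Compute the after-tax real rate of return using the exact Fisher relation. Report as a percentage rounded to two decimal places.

After-tax nominal return = 12.92% × (1 − 0.32) = 8.7856%.
1 + r = 1.087856 / 1.03750 = 1.048536
After-tax real rate = 1.048536 − 1 → 4.85%.

4.85%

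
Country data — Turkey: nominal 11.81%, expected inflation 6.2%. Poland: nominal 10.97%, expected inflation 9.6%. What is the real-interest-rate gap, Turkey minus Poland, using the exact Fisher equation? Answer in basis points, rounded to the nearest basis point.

Turkey: (1 + 0.1181)/(1 + 0.0620) − 1 = 5.2825%
Poland: (1 + 0.1097)/(1 + 0.0960) − 1 = 1.2500%
Differential = 5.2825% − 1.2500% = 4.0325% → 403 basis points.

403 basis points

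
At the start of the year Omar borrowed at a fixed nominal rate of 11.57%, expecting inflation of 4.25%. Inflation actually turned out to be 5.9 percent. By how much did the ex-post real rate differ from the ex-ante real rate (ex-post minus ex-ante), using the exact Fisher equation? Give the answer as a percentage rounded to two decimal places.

Ex-ante: (1 + 0.1157)/(1 + 0.0425) − 1 = 7.0216%
Ex-post: (1 + 0.1157)/(1 + 0.0590) − 1 = 5.3541%
Difference (ex-post − ex-ante) = -1.6675% → -1.67%.

-1.67%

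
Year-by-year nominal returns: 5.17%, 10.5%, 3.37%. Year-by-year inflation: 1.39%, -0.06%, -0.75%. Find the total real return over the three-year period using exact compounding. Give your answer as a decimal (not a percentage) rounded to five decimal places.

0.19449

Nominal growth factor = 1.0517 × 1.1050 × 1.0337 = 1.201292
Price-level growth factor = 1.0139 × 0.9994 × 0.9925 = 1.005692
Real growth factor = 1.201292 / 1.005692 = 1.194493
Total real return = 1.194493 − 1 → 0.19449.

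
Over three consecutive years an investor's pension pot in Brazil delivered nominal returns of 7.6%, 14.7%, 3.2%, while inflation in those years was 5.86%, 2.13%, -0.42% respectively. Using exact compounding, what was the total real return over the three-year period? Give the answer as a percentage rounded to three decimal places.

Nominal growth factor = 1.0760 × 1.1470 × 1.0320 = 1.273666
Price-level growth factor = 1.0586 × 1.0213 × 0.9958 = 1.076607
Real growth factor = 1.273666 / 1.076607 = 1.183036
Total real return = 1.183036 − 1 → 18.304%.

18.304%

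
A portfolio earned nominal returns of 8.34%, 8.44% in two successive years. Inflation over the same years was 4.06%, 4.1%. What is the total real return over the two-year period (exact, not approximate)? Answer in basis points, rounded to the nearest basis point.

Compound the nominal returns: 1.0834 × 1.0844 = 1.174839.
Compound inflation: 1.0406 × 1.0410 = 1.083265.
Deflate: 1.174839 / 1.083265 = 1.084536.
Total real return = 1.084536 − 1 → 845 basis points.

845 basis points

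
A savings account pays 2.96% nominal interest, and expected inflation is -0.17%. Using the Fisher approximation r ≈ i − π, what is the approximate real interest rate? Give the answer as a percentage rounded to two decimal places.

r ≈ i − π = 2.96% − (-0.17%) = 3.13%.

3.13%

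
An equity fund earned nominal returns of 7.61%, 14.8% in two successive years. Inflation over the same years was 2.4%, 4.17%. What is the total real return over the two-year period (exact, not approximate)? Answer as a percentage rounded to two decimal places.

Nominal growth factor = 1.0761 × 1.1480 = 1.235363
Price-level growth factor = 1.0240 × 1.0417 = 1.066701
Real growth factor = 1.235363 / 1.066701 = 1.158116
Total real return = 1.158116 − 1 → 15.81%.

15.81%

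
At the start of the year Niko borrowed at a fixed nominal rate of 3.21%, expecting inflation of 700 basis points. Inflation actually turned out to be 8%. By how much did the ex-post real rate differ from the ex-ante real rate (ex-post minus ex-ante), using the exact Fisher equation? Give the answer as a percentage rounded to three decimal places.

-0.893%

Ex-ante: (1 + 0.0321)/(1 + 0.0700) − 1 = -3.5421%
Ex-post: (1 + 0.0321)/(1 + 0.0800) − 1 = -4.4352%
Difference (ex-post − ex-ante) = -0.8931% → -0.893%.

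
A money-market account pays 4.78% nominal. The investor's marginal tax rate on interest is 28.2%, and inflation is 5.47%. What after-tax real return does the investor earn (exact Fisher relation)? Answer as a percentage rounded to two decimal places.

-1.93%

After-tax nominal return = 4.78% × (1 − 0.282) = 3.43204%.
1 + r = 1.0343204 / 1.05470 = 0.980677
After-tax real rate = 0.980677 − 1 → -1.93%.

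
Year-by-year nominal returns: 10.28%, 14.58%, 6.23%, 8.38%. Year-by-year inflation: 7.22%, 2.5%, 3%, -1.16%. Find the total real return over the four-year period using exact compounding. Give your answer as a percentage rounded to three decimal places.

30.027%

Compound the nominal returns: 1.1028 × 1.1458 × 1.0623 × 1.0838 = 1.454795.
Compound inflation: 1.0722 × 1.0250 × 1.0300 × 0.9884 = 1.118844.
Deflate: 1.454795 / 1.118844 = 1.300266.
Total real return = 1.300266 − 1 → 30.027%.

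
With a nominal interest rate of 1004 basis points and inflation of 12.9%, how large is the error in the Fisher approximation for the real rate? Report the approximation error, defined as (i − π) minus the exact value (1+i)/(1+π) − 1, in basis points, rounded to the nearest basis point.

Approximate: r ≈ 10.040% − 12.900% = -2.8600%
Exact: (1 + 0.1004)/(1 + 0.1290) − 1 = -2.5332%
Error = -2.8600% − (-2.5332%) = -0.3268% → -33 basis points.

-33 basis points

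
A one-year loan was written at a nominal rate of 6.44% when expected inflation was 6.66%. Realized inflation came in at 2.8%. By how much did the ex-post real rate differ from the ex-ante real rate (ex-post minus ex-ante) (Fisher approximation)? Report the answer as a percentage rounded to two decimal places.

Ex-ante: 6.44% − 6.66% = -0.220%
Ex-post: 6.44% − 2.8% = 3.640%
Difference (ex-post − ex-ante) = 3.8600% → 3.86%.

3.86%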